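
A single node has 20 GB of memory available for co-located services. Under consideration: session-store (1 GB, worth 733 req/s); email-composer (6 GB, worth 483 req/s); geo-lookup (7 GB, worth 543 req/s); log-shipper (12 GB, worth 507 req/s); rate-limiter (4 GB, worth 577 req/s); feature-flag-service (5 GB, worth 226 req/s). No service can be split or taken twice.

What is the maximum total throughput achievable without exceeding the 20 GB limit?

Best packing: session-store + email-composer + geo-lookup + rate-limiter — 18 GB, 2336 total.
Every other selection either busts 20 GB or fails to beat 2336.

2336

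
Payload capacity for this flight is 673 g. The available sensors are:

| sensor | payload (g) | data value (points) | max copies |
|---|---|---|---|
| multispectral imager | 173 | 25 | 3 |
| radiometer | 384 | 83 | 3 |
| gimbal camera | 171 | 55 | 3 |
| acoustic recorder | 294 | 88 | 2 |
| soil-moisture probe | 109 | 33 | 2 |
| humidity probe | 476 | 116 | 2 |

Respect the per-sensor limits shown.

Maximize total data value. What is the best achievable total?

198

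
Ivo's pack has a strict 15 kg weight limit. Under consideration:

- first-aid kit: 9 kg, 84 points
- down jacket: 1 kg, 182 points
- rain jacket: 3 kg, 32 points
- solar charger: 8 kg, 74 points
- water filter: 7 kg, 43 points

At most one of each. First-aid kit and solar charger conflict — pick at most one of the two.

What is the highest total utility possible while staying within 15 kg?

298

Best packing: first-aid kit + down jacket + rain jacket — 13 kg, 298 total.
The closest alternative, down jacket + rain jacket + solar charger, reaches only 288.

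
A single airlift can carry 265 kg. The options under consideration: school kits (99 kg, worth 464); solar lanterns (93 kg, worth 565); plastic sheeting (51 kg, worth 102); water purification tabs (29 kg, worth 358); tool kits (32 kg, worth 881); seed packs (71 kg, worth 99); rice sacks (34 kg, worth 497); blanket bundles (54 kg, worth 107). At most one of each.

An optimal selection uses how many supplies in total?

Best achievable people served is 2408.
solar lanterns + water purification tabs + tool kits + rice sacks + blanket bundles hits 2408 at 242 kg.
Every optimal selection uses 5 supplies.

5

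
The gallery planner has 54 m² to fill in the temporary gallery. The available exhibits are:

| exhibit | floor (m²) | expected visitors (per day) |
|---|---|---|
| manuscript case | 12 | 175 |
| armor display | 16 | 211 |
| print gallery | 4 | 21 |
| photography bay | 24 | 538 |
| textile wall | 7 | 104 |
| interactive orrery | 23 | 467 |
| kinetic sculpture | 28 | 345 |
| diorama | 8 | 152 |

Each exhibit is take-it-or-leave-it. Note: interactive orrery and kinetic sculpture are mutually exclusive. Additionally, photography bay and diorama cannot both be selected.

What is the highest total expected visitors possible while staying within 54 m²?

Photography bay + textile wall + interactive orrery uses 54 of the 54 m² and totals 1109.
An exhaustive check of the 256 subsets confirms 1109.

1109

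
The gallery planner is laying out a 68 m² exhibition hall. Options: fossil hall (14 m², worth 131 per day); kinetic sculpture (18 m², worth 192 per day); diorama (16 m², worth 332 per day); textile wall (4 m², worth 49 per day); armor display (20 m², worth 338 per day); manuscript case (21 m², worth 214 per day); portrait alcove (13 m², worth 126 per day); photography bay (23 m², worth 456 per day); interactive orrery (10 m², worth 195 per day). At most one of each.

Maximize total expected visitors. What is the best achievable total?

1175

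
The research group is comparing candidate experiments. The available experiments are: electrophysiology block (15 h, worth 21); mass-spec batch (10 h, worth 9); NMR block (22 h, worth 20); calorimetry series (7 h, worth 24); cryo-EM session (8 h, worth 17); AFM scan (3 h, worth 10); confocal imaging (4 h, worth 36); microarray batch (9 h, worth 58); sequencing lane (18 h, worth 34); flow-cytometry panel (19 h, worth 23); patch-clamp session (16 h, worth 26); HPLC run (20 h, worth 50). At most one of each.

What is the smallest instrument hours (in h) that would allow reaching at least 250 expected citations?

Minimise h subject to total expected citations ≥ 250.
Taking electrophysiology block + calorimetry series + cryo-EM session + AFM scan + confocal imaging + microarray batch + sequencing lane + HPLC run gives 250 (≥ 250) for 84 h.
Below 84 h the best achievable stays under 250.

84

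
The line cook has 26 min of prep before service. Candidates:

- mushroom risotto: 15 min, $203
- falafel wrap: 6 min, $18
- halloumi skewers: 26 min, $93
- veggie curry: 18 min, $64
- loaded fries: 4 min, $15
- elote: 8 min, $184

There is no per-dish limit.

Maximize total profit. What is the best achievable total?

Taking 3×elote: 24 min used, 552 in profit.

552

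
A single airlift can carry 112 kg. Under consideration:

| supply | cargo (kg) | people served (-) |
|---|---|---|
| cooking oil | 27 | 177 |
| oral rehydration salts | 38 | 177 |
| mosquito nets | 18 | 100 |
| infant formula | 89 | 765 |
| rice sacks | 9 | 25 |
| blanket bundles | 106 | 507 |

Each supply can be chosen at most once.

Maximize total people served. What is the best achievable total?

The ratio ordering already packs tightly: mosquito nets + infant formula, 107 kg, 865.
An exhaustive check of the 64 subsets confirms 865.

865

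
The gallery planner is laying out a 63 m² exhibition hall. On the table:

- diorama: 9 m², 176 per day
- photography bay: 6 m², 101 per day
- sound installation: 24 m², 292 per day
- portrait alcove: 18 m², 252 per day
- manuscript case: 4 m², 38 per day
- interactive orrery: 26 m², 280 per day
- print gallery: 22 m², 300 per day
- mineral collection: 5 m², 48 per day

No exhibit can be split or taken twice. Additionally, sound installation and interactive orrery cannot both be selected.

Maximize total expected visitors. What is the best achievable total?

By expected visitors per m²: diorama 19.56, photography bay 16.83, portrait alcove 14.00, print gallery 13.64 lead.
The ratio ordering already packs tightly: diorama + photography bay + portrait alcove + print gallery + mineral collection, 60 m², 877.
The closest alternative, diorama + photography bay + sound installation + print gallery, reaches only 869.

877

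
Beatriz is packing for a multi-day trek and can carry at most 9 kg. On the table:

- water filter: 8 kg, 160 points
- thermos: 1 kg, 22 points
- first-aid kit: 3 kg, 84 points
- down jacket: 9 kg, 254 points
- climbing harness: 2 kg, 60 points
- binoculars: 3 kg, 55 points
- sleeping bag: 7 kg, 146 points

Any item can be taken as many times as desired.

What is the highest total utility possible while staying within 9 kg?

264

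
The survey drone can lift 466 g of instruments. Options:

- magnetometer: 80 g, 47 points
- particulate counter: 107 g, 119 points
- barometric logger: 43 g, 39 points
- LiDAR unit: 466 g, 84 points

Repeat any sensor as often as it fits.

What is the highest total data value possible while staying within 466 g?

476

Ranking by ratio (data value/g): particulate counter 1.11, barometric logger 0.91, magnetometer 0.59.
4×particulate counter uses 428 of the 466 g and totals 476.
The spare 38 g is too small for any remaining sensor, and no exchange beats 476.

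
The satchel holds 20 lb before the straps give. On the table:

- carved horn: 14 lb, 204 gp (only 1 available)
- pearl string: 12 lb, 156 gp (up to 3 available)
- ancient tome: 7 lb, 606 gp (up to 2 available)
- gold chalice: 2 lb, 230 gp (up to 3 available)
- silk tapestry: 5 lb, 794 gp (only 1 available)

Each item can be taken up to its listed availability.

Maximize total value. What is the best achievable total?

The ratio ordering already packs tightly: ancient tome + 3×gold chalice + silk tapestry, 18 lb, 2090.
The spare 2 lb is too small for any remaining item, and no exchange beats 2090.

2090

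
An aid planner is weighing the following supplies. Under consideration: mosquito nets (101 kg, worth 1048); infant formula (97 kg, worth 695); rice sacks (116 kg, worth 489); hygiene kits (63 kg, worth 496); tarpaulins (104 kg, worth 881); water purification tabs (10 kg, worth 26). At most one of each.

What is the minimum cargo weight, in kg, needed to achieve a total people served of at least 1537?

164

Need the lightest bundle worth ≥ 1537.
mosquito nets + hygiene kits: 1544 people served at 164 kg.
No combination under 164 kg hits 1537.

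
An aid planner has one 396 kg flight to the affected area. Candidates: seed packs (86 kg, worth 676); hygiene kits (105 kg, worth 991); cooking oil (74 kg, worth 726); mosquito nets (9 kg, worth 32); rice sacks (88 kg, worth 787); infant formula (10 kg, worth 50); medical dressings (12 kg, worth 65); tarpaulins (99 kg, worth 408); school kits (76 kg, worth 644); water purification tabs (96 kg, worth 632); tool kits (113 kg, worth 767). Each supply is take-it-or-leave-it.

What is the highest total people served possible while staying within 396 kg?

Density check — cooking oil 9.81, hygiene kits 9.44, rice sacks 8.94, school kits 8.47 are the best per kg.
A density-first pass picks hygiene kits + cooking oil + mosquito nets + rice sacks + infant formula + medical dressings + school kits — 3295 at 374 kg.
The 95 kg tied up in mosquito nets and infant formula and school kits is better spent on tool kits — total rises to 3336 (392 kg).
The closest alternative, seed packs + hygiene kits + cooking oil + mosquito nets + rice sacks + infant formula + medical dressings, reaches only 3327.

3336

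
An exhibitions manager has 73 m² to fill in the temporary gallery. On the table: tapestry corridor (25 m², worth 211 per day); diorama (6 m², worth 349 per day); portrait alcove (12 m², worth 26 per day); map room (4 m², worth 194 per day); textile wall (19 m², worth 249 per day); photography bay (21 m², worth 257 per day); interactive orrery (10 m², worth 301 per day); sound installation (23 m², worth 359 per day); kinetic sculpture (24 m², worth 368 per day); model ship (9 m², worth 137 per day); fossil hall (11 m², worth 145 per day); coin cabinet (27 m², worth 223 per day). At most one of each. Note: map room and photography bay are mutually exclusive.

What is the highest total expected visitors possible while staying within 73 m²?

1598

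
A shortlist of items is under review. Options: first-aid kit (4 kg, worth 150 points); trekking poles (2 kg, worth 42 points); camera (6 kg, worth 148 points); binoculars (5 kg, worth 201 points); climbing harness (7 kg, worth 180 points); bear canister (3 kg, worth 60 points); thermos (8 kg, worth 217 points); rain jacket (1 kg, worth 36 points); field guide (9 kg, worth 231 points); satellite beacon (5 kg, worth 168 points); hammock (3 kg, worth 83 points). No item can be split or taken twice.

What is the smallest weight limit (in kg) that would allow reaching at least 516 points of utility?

Need the lightest bundle worth ≥ 516.
first-aid kit + binoculars + satellite beacon reaches 519 using 14 kg.
Below 14 kg the best achievable stays under 516.

14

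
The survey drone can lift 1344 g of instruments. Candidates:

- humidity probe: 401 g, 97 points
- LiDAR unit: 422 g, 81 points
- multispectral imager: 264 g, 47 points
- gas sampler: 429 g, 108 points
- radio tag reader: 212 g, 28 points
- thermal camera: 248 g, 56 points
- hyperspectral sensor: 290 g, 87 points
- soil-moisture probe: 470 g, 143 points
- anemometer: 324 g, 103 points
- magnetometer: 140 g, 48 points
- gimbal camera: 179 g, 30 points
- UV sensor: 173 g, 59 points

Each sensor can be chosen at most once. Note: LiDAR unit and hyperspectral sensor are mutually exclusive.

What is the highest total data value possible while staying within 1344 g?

Taking the top-ratio sensors first gives soil-moisture probe + anemometer + magnetometer + gimbal camera + UV sensor for 383 (1286 g).
The 649 g tied up in soil-moisture probe and gimbal camera is better spent on humidity probe + hyperspectral sensor — total rises to 394 (1328 g).
The closest alternative, thermal camera + hyperspectral sensor + soil-moisture probe + magnetometer + UV sensor, reaches only 393.

394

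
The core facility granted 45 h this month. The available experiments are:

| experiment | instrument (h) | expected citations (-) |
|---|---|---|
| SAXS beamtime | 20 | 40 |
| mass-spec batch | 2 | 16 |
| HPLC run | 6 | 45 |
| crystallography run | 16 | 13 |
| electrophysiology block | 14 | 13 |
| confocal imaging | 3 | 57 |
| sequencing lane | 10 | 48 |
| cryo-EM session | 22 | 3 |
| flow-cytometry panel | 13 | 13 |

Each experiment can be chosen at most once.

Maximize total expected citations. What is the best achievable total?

SAXS beamtime + mass-spec batch + HPLC run + confocal imaging + sequencing lane uses 41 of the 45 h and totals 206.
The closest alternative, SAXS beamtime + HPLC run + confocal imaging + sequencing lane, reaches only 190.

206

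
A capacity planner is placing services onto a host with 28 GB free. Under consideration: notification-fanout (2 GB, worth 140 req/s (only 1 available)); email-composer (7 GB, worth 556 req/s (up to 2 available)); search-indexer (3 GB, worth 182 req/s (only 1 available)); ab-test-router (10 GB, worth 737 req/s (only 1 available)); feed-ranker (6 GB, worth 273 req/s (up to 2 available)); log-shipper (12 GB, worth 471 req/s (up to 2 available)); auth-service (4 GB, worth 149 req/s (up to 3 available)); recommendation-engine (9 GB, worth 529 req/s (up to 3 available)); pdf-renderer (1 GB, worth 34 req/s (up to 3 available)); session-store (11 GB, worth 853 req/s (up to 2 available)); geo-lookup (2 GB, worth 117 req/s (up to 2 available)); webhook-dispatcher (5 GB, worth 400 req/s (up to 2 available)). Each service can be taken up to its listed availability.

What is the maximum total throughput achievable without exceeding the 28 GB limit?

2209

Ranking by ratio (throughput/GB): webhook-dispatcher 80.00, email-composer 79.43, session-store 77.55.
A density-first pass picks notification-fanout + 2×email-composer + geo-lookup + 2×webhook-dispatcher — 2169 at 28 GB.
The 11 GB tied up in notification-fanout and email-composer and geo-lookup is better spent on session-store — total rises to 2209 (28 GB).
No other feasible combination exceeds 2209.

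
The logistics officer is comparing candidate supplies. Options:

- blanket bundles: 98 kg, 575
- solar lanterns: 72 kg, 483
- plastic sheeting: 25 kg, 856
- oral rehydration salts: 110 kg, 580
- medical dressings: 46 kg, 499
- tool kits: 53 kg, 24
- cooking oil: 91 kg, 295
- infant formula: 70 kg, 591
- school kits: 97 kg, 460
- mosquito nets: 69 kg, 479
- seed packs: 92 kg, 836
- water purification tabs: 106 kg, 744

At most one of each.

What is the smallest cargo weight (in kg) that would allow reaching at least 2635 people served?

Look for the lowest-cargo combination reaching 2635.
plastic sheeting + medical dressings + mosquito nets + seed packs: 2670 people served at 232 kg.
No combination under 232 kg hits 2635.

232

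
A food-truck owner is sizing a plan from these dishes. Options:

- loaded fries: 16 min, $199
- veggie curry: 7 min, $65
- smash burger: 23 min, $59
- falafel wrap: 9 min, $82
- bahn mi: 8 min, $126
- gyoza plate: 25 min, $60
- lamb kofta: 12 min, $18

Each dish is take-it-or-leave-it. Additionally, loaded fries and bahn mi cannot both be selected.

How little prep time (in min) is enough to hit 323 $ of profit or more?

Look for the lowest-prep combination reaching 323.
Taking loaded fries + veggie curry + falafel wrap gives 346 (≥ 323) for 32 min.
Below 32 min the best achievable stays under 323.

32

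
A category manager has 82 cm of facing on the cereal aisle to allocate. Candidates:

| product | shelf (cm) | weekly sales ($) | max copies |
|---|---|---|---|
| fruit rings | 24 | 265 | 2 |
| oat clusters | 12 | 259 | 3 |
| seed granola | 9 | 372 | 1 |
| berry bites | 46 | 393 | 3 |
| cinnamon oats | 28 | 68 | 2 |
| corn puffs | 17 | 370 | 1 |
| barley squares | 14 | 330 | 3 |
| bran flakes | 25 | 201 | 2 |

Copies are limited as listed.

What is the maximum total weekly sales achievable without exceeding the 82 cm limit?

1991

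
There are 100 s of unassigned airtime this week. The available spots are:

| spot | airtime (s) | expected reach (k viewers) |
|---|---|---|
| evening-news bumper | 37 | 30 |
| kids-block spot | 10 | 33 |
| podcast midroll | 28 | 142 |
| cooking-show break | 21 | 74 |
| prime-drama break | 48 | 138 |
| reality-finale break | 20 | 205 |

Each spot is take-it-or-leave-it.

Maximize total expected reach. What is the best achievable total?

485

A density-first pass picks kids-block spot + podcast midroll + cooking-show break + reality-finale break — 454 at 79 s.
Replace kids-block spot and cooking-show break with prime-drama break: the trade gains 31 net, giving 485 at 96 s.
That's the maximum — no swap from here does better than 485.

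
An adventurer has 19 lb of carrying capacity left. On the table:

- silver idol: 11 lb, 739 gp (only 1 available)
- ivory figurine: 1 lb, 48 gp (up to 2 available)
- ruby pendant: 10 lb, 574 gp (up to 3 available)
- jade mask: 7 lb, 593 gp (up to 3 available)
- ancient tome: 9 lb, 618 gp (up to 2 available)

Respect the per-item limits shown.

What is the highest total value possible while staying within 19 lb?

1380

A density-first pass picks 2×ivory figurine + 2×jade mask — 1282 at 16 lb.
The 8 lb tied up in ivory figurine and jade mask is better spent on silver idol — total rises to 1380 (19 lb).
That's the maximum — no swap from here does better than 1380.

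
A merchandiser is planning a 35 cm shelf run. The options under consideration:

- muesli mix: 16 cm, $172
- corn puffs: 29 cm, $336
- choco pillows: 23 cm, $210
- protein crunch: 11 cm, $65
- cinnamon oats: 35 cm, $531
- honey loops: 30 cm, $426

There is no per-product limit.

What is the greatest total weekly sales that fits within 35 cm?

531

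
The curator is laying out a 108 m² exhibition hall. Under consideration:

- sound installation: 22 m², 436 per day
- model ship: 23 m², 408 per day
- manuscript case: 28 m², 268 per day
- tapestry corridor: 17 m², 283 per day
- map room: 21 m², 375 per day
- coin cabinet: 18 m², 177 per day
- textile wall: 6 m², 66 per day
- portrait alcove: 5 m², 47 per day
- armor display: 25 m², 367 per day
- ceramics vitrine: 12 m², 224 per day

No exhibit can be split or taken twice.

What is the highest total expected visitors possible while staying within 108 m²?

The ratio heuristic lands on sound installation + model ship + tapestry corridor + map room + textile wall + portrait alcove + ceramics vitrine (1839) but leaves 2 m² idle.
Dropping textile wall and portrait alcove and ceramics vitrine frees 23 m²; slotting in armor display (25 m²) lifts the total to 1869 at 108 m².
Runner-up sound installation + model ship + map room + portrait alcove + armor display + ceramics vitrine tops out at 1857.

1869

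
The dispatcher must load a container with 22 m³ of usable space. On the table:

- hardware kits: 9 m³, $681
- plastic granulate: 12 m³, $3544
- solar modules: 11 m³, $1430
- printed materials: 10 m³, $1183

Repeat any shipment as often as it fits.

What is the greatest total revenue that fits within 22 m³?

Ranking by ratio (revenue/m³): plastic granulate 295.33, solar modules 130.00, printed materials 118.30.
Best packing: plastic granulate + printed materials — 22 m³, 4727 total.

4727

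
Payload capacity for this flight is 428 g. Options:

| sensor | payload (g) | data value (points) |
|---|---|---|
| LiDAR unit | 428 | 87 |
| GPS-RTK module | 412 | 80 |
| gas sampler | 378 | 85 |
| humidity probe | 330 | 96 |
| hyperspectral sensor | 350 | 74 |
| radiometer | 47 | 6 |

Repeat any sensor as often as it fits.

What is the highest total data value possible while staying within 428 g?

The ratio ordering already packs tightly: humidity probe + 2×radiometer, 424 g, 108.
The spare 4 g is too small for any remaining sensor, and no exchange beats 108.

108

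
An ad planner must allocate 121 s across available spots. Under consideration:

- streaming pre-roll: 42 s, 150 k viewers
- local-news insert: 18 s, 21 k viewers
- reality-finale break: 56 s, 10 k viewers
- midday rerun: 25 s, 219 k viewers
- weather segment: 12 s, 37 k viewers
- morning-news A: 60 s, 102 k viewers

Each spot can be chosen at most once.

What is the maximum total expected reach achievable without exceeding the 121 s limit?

427

Taking streaming pre-roll + local-news insert + midday rerun + weather segment: 97 s used, 427 in expected reach.
Next best is streaming pre-roll + midday rerun + weather segment at 406 (79 s) — short by 21.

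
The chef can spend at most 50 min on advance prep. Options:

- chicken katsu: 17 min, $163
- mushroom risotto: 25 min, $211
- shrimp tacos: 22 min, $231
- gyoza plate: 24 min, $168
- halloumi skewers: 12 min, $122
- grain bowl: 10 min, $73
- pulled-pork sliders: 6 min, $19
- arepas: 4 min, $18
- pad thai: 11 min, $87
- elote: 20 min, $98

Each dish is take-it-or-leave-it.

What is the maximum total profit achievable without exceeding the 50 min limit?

481

Ranking by ratio (profit/min): shrimp tacos 10.50, halloumi skewers 10.17, chicken katsu 9.59.
Taking the top-ratio dishes first gives shrimp tacos + halloumi skewers + arepas + pad thai for 458 (49 min).
Dropping halloumi skewers and arepas frees 16 min; slotting in chicken katsu (17 min) lifts the total to 481 at 50 min.
Every other selection either busts 50 min or fails to beat 481.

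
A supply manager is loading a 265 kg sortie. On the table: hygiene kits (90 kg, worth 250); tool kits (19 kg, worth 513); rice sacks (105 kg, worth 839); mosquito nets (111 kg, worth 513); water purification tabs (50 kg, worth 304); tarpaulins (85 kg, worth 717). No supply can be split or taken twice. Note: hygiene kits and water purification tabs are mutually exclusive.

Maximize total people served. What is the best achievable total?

2373

The ratio ordering already packs tightly: tool kits + rice sacks + water purification tabs + tarpaulins, 259 kg, 2373.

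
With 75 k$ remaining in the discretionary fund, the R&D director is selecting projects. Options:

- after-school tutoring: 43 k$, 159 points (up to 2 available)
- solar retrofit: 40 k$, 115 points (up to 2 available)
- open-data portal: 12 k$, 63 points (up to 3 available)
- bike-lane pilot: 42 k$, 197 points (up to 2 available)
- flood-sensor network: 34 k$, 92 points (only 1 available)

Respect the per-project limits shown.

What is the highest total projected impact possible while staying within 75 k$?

323

Filling by ratio: 3×open-data portal + flood-sensor network for 281, with 5 k$ left unused.
Replace open-data portal and flood-sensor network with bike-lane pilot: the trade gains 42 net, giving 323 at 66 k$.
That's the maximum — no swap from here does better than 323.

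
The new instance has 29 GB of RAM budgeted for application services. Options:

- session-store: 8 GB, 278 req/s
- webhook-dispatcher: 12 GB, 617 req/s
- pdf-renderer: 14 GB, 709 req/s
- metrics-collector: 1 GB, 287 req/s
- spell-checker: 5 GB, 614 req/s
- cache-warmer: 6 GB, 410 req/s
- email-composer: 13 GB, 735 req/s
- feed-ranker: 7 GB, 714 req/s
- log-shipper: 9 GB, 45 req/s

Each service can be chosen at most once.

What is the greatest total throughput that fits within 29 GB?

Ranking by ratio (throughput/GB): metrics-collector 287.00, spell-checker 122.80, feed-ranker 102.00, cache-warmer 68.33.
Filling by ratio: session-store + metrics-collector + spell-checker + cache-warmer + feed-ranker for 2303, with 2 GB left unused.
The 14 GB tied up in session-store and cache-warmer is better spent on email-composer — total rises to 2350 (26 GB).

2350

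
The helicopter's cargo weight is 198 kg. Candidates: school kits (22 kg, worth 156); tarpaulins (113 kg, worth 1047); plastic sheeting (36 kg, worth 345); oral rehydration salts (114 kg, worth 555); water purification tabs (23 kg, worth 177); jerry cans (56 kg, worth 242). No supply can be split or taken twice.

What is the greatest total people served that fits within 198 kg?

1725

Best packing: school kits + tarpaulins + plastic sheeting + water purification tabs — 194 kg, 1725 total.
Runner-up tarpaulins + plastic sheeting + water purification tabs tops out at 1569.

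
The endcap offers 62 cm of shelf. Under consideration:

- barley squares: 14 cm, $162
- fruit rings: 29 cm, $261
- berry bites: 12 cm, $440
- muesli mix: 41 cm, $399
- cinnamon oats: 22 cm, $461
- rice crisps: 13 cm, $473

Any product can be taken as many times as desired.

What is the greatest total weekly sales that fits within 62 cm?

2266

Taking the top-ratio products first gives 5×berry bites for 2200 (60 cm).
Dropping 2×berry bites frees 24 cm; slotting in 2×rice crisps (26 cm) lifts the total to 2266 at 62 cm.
No other feasible combination exceeds 2266.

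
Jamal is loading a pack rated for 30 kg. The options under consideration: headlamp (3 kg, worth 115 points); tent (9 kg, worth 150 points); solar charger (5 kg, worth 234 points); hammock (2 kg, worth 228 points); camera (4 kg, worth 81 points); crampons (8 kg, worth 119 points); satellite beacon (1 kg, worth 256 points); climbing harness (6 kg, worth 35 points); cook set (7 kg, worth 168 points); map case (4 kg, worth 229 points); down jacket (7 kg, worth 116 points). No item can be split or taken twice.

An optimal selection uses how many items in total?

Optimal total is 1349.
For example headlamp + solar charger + hammock + crampons + satellite beacon + cook set + map case achieves it, using 30 kg.
Every optimal selection uses 7 items.

7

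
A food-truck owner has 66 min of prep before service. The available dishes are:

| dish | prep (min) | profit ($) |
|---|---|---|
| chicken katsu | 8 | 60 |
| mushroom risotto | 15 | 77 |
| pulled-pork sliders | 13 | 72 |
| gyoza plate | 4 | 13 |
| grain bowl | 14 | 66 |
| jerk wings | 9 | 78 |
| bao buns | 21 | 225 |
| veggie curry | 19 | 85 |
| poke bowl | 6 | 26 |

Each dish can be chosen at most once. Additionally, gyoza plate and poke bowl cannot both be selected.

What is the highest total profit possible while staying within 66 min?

Density check — bao buns 10.71, jerk wings 8.67, chicken katsu 7.50 are the best per min.
Taking chicken katsu + mushroom risotto + pulled-pork sliders + jerk wings + bao buns: 66 min used, 512 in profit.

512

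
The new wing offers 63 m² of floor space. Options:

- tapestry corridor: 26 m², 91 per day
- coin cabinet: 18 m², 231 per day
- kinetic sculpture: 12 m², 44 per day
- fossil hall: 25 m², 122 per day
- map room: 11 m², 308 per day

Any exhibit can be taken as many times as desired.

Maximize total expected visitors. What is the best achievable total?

1540

By expected visitors per m²: map room 28.00, coin cabinet 12.83, fossil hall 4.88, kinetic sculpture 3.67 lead.
Best packing: 5×map room — 55 m², 1540 total.
That's the maximum — no swap from here does better than 1540.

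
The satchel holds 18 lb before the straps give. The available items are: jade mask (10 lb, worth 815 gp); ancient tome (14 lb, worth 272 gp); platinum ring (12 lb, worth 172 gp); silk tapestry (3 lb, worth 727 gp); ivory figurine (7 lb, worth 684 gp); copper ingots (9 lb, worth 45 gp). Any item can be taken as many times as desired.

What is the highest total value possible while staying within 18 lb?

4362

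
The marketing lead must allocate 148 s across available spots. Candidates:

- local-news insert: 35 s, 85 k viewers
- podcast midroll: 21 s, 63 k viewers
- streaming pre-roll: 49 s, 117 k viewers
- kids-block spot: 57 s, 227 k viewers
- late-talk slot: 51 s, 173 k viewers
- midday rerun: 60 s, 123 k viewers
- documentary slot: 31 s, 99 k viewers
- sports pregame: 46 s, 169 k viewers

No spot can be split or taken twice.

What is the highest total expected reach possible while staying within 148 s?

499

Greedy by ratio would take kids-block spot + documentary slot + sports pregame: 134 s used, total 495.
The 46 s tied up in sports pregame is better spent on late-talk slot — total rises to 499 (139 s).
Every other selection either busts 148 s or fails to beat 499.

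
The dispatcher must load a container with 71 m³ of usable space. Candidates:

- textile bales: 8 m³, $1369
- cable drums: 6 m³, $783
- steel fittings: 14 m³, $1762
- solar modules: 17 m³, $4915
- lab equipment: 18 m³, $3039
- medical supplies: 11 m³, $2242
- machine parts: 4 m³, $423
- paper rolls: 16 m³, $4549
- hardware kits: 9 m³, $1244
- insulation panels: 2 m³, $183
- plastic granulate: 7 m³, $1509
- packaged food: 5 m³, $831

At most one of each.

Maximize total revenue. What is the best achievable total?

Filling by ratio: textile bales + cable drums + solar modules + medical supplies + paper rolls + plastic granulate + packaged food for 16198, with 1 m³ left unused.
Using the slack differently, solar modules + lab equipment + medical supplies + paper rolls + insulation panels + plastic granulate comes to 16437 at 71 m³.
Nothing else within 71 m³ beats 16437.

16437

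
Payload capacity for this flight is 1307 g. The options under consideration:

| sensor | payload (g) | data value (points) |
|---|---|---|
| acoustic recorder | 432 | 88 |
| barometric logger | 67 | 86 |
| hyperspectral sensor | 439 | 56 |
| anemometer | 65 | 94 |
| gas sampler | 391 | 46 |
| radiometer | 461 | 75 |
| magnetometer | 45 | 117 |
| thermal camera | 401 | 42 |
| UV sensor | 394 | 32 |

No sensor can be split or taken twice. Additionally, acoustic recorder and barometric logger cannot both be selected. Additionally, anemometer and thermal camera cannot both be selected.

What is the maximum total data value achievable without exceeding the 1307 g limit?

428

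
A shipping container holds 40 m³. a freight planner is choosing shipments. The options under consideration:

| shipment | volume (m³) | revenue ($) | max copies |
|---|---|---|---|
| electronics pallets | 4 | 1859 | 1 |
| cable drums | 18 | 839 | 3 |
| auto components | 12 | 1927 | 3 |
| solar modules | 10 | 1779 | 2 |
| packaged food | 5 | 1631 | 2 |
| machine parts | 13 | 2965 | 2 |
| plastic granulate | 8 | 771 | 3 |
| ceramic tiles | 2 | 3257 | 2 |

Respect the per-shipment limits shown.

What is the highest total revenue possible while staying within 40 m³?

15934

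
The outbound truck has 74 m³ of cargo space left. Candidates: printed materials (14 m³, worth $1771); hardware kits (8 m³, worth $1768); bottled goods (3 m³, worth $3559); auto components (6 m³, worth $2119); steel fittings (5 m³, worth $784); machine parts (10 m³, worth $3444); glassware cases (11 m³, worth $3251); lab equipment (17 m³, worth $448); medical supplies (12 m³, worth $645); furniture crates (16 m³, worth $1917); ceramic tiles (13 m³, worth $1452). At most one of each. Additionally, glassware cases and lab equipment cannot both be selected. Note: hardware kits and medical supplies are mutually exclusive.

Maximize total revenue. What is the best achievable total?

Best packing: printed materials + hardware kits + bottled goods + auto components + steel fittings + machine parts + glassware cases + furniture crates — 73 m³, 18613 total.
The closest alternative, hardware kits + bottled goods + auto components + steel fittings + machine parts + glassware cases + furniture crates + ceramic tiles, reaches only 18294.

18613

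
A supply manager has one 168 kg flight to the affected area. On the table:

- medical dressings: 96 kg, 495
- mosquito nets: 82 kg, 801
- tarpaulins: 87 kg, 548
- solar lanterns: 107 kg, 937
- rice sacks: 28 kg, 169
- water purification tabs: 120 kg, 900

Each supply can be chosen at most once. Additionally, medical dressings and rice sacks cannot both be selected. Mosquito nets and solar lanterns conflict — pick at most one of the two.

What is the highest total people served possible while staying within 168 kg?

Taking the top-ratio supplies first gives mosquito nets + rice sacks for 970 (110 kg).
The 82 kg tied up in mosquito nets is better spent on solar lanterns — total rises to 1106 (135 kg).
Every other selection either busts 168 kg or breaks a pairing rule or fails to beat 1106.

1106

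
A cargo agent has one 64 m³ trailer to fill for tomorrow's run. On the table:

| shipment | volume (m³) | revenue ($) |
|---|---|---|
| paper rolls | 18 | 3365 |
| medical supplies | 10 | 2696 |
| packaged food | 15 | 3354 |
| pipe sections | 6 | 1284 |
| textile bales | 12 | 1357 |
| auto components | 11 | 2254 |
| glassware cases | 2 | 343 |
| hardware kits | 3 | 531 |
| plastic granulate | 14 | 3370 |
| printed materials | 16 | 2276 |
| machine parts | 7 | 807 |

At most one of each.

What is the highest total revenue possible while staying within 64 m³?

The ratio heuristic lands on medical supplies + packaged food + pipe sections + auto components + glassware cases + hardware kits + plastic granulate (13832) but leaves 3 m³ idle.
Replace auto components and glassware cases and hardware kits with paper rolls: the trade gains 237 net, giving 14069 at 63 m³.
Next best is paper rolls + medical supplies + pipe sections + auto components + glassware cases + hardware kits + plastic granulate at 13843 (64 m³) — short by 226.

14069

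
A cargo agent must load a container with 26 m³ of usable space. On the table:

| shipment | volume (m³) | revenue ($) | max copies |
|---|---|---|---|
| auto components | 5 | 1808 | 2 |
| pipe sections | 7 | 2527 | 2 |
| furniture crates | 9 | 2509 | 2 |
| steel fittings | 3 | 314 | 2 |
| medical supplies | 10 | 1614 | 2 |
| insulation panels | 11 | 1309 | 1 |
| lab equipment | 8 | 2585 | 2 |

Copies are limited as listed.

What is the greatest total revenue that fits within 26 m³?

8786

A density-first pass picks 2×auto components + 2×pipe sections — 8670 at 24 m³.
Replace 2×pipe sections with 2×lab equipment: the trade gains 116 net, giving 8786 at 26 m³.
Nothing else within 26 m³ beats 8786.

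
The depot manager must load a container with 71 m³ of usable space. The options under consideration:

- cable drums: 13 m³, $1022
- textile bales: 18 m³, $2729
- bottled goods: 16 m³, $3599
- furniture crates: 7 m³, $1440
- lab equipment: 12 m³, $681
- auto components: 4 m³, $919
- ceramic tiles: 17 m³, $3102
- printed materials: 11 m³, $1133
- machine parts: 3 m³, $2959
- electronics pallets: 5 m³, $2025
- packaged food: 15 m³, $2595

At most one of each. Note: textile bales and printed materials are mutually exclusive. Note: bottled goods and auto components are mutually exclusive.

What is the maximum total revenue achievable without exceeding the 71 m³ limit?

Taking textile bales + bottled goods + furniture crates + ceramic tiles + machine parts + electronics pallets: 66 m³ used, 15854 in revenue.
Runner-up textile bales + furniture crates + auto components + ceramic tiles + machine parts + electronics pallets + packaged food tops out at 15769.

15854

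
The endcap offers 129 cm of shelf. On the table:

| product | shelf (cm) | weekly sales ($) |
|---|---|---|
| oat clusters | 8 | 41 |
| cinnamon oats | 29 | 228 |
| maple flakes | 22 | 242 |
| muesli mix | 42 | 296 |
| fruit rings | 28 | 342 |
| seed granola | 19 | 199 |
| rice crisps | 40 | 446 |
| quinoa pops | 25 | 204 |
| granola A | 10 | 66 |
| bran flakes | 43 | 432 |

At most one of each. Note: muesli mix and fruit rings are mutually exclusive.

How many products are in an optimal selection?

6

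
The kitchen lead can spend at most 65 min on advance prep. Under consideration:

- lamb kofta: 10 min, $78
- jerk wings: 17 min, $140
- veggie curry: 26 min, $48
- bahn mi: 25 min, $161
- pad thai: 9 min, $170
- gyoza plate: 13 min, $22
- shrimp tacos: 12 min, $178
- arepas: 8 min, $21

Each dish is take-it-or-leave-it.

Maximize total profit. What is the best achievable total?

649

A density-first pass picks lamb kofta + jerk wings + pad thai + shrimp tacos + arepas — 587 at 56 min.
Dropping lamb kofta and arepas frees 18 min; slotting in bahn mi (25 min) lifts the total to 649 at 63 min.
Runner-up lamb kofta + bahn mi + pad thai + shrimp tacos + arepas tops out at 608.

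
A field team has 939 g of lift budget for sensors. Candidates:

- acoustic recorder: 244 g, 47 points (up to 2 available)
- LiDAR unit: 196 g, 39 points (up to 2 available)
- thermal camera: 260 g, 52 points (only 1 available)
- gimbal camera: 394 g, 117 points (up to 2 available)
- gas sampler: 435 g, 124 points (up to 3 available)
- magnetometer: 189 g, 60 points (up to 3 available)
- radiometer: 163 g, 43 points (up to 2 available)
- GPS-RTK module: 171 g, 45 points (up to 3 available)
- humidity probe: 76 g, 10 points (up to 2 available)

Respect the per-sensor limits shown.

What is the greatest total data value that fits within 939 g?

Density check — magnetometer 0.32, gimbal camera 0.30, gas sampler 0.29 are the best per g.
A density-first pass picks 3×magnetometer + 2×radiometer — 266 at 893 g.
Dropping magnetometer and radiometer frees 352 g; slotting in gimbal camera (394 g) lifts the total to 280 at 935 g.
That's the maximum — no swap from here does better than 280.

280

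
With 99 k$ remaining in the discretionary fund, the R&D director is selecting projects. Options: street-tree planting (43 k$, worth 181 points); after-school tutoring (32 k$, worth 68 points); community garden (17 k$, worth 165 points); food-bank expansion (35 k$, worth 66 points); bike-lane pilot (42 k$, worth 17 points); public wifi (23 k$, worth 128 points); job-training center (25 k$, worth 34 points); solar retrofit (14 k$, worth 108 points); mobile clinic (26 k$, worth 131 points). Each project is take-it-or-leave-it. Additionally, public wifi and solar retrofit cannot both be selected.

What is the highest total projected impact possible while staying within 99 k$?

492

After-school tutoring + community garden + public wifi + mobile clinic uses 98 of the 99 k$ and totals 492.
Runner-up street-tree planting + community garden + job-training center + solar retrofit tops out at 488.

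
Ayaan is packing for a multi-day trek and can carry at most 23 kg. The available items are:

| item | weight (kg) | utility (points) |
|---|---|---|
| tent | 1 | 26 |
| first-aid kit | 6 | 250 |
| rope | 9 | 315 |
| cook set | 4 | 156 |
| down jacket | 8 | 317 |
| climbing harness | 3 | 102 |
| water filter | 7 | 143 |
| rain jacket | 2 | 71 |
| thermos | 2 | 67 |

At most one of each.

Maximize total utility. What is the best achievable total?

896

First-aid kit + cook set + down jacket + climbing harness + rain jacket uses 23 of the 23 kg and totals 896.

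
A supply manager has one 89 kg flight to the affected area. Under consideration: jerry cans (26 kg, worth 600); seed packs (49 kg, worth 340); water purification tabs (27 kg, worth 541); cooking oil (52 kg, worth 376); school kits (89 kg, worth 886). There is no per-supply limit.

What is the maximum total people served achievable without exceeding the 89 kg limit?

1800

By people served per kg: jerry cans 23.08, water purification tabs 20.04, school kits 9.96, cooking oil 7.23 lead.
3×jerry cans uses 78 of the 89 kg and totals 1800.
The spare 11 kg is too small for any remaining supply, and no exchange beats 1800.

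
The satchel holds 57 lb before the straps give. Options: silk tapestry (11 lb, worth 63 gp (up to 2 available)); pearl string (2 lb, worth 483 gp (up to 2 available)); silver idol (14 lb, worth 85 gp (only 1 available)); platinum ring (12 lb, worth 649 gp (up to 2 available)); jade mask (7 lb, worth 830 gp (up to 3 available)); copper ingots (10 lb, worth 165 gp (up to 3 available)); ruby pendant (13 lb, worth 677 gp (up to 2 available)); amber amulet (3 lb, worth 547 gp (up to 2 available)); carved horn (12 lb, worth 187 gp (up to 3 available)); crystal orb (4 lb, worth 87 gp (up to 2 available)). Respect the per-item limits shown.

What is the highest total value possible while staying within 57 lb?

5904

Greedy by ratio would take 2×pearl string + 2×platinum ring + 3×jade mask + 2×amber amulet: 55 lb used, total 5848.
Replace 2×platinum ring with 2×ruby pendant: the trade gains 56 net, giving 5904 at 57 lb.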